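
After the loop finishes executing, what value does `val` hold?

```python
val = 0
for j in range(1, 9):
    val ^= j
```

Let's trace through this code step by step.

Initialize: val = 0
Entering loop: for j in range(1, 9):
After iteration 1: j = 1, val = 1
After iteration 2: j = 2, val = 3
After iteration 3: j = 3, val = 0
After iteration 4: j = 4, val = 4
After iteration 5: j = 5, val = 1
After iteration 6: j = 6, val = 7
After iteration 7: j = 7, val = 0
After iteration 8: j = 8, val = 8
Loop ends.

Final answer: 8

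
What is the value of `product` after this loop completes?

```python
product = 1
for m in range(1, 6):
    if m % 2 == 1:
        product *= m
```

Let's trace through this code step by step.

Initialize: product = 1
Entering loop: for m in range(1, 6):
After iteration 1: m = 1, product = 1
After iteration 2: m = 2, product = 1
After iteration 3: m = 3, product = 3
After iteration 4: m = 4, product = 3
After iteration 5: m = 5, product = 15
Loop ends.

Final answer: 15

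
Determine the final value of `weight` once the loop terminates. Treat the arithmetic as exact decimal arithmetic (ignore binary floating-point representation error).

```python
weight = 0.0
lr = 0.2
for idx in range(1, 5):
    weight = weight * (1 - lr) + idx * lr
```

Let's trace through this code step by step.

Initialize: weight = 0.0
Initialize: lr = 0.2
Entering loop: for idx in range(1, 5):
After iteration 1: idx = 1, weight = 0.2
After iteration 2: idx = 2, weight = 0.56
After iteration 3: idx = 3, weight = 1.048
After iteration 4: idx = 4, weight = 1.6384
Loop ends.

Final answer: 1.6384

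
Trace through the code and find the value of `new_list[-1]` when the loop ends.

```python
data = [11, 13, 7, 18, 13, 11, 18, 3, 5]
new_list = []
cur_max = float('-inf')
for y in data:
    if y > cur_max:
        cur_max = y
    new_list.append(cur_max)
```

Let's trace through this code step by step.

Initialize: data = [11, 13, 7, 18, 13, 11, 18, 3, 5]
Initialize: new_list = []
Initialize: cur_max = -inf
Entering loop: for y in data:
After iteration 1: y = 11, new_list = [11], cur_max = 11
After iteration 2: y = 13, new_list = [11, 13], cur_max = 13
After iteration 3: y = 7, new_list = [11, 13, 13], cur_max = 13
After iteration 4: y = 18, new_list = [11, 13, 13, 18], cur_max = 18
After iteration 5: y = 13, new_list = [11, 13, 13, 18, 18], cur_max = 18
After iteration 6: y = 11, new_list = [11, 13, 13, 18, 18, 18], cur_max = 18
After iteration 7: y = 18, new_list = [11, 13, 13, 18, 18, 18, 18], cur_max = 18
After iteration 8: y = 3, new_list = [11, 13, 13, 18, 18, 18, 18, 18], cur_max = 18
After iteration 9: y = 5, new_list = [11, 13, 13, 18, 18, 18, 18, 18, 18], cur_max = 18
Loop ends.
new_list[-1] = 18

Final answer: 18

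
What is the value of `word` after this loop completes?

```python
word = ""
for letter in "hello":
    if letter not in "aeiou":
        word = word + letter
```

Let's trace through this code step by step.

Initialize: word = ''
Entering loop: for letter in "hello":
After iteration 1: letter = 'h', word = 'h'
After iteration 2: letter = 'e', word = 'h'
After iteration 3: letter = 'l', word = 'hl'
After iteration 4: letter = 'l', word = 'hll'
After iteration 5: letter = 'o', word = 'hll'
Loop ends.

Final answer: 'hll'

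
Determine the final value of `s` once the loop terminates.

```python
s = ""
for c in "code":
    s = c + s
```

Let's trace through this code step by step.

Initialize: s = ''
Entering loop: for c in "code":
After iteration 1: c = 'c', s = 'c'
After iteration 2: c = 'o', s = 'oc'
After iteration 3: c = 'd', s = 'doc'
After iteration 4: c = 'e', s = 'edoc'
Loop ends.

Final answer: 'edoc'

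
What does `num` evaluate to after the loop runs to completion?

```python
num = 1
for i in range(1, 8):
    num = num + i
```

Let's trace through this code step by step.

Initialize: num = 1
Entering loop: for i in range(1, 8):
After iteration 1: i = 1, num = 2
After iteration 2: i = 2, num = 4
After iteration 3: i = 3, num = 7
After iteration 4: i = 4, num = 11
After iteration 5: i = 5, num = 16
After iteration 6: i = 6, num = 22
After iteration 7: i = 7, num = 29
Loop ends.

Final answer: 29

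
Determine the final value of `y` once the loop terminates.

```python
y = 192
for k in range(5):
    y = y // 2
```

Let's trace through this code step by step.

Initialize: y = 192
Entering loop: for k in range(5):
After iteration 1: k = 0, y = 96
After iteration 2: k = 1, y = 48
After iteration 3: k = 2, y = 24
After iteration 4: k = 3, y = 12
After iteration 5: k = 4, y = 6
Loop ends.

Final answer: 6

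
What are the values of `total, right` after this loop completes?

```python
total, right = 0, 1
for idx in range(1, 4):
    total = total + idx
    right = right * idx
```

Let's trace through this code step by step.

Initialize: total = 0
Initialize: right = 1
Entering loop: for idx in range(1, 4):
After iteration 1: idx = 1, total = 1, right = 1
After iteration 2: idx = 2, total = 3, right = 2
After iteration 3: idx = 3, total = 6, right = 6
Loop ends.

Final answer: 6, 6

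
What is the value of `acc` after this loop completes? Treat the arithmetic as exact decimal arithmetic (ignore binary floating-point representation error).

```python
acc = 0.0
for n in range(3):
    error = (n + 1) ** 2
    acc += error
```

Let's trace through this code step by step.

Initialize: acc = 0.0
Entering loop: for n in range(3):
After iteration 1: n = 0, acc = 1.0, error = 1
After iteration 2: n = 1, acc = 5.0, error = 4
After iteration 3: n = 2, acc = 14.0, error = 9
Loop ends.

Final answer: 14.0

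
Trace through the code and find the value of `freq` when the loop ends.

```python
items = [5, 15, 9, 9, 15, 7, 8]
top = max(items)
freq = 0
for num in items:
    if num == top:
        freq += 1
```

Let's trace through this code step by step.

Initialize: items = [5, 15, 9, 9, 15, 7, 8]
Initialize: top = 15
Initialize: freq = 0
Entering loop: for num in items:
After iteration 1: num = 5, freq = 0
After iteration 2: num = 15, freq = 1
After iteration 3: num = 9, freq = 1
After iteration 4: num = 9, freq = 1
After iteration 5: num = 15, freq = 2
After iteration 6: num = 7, freq = 2
After iteration 7: num = 8, freq = 2
Loop ends.

Final answer: 2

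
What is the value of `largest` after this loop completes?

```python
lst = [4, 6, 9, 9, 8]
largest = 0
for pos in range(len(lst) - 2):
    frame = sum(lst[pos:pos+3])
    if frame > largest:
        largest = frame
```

Let's trace through this code step by step.

Initialize: lst = [4, 6, 9, 9, 8]
Initialize: largest = 0
Entering loop: for pos in range(len(lst) - 2):
After iteration 1: pos = 0, largest = 19, frame = 19
After iteration 2: pos = 1, largest = 24, frame = 24
After iteration 3: pos = 2, largest = 26, frame = 26
Loop ends.

Final answer: 26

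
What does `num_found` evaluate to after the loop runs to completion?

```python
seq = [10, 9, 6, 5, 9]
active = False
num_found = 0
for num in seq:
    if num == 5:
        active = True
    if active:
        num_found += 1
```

Let's trace through this code step by step.

Initialize: seq = [10, 9, 6, 5, 9]
Initialize: active = False
Initialize: num_found = 0
Entering loop: for num in seq:
After iteration 1: num = 10, active = False, num_found = 0
After iteration 2: num = 9, active = False, num_found = 0
After iteration 3: num = 6, active = False, num_found = 0
After iteration 4: num = 5, active = True, num_found = 1
After iteration 5: num = 9, active = True, num_found = 2
Loop ends.

Final answer: 2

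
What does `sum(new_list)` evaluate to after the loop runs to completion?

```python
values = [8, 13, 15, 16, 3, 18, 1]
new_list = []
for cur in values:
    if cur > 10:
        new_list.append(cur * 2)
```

Let's trace through this code step by step.

Initialize: values = [8, 13, 15, 16, 3, 18, 1]
Initialize: new_list = []
Entering loop: for cur in values:
After iteration 1: cur = 8, new_list = []
After iteration 2: cur = 13, new_list = [26]
After iteration 3: cur = 15, new_list = [26, 30]
After iteration 4: cur = 16, new_list = [26, 30, 32]
After iteration 5: cur = 3, new_list = [26, 30, 32]
After iteration 6: cur = 18, new_list = [26, 30, 32, 36]
After iteration 7: cur = 1, new_list = [26, 30, 32, 36]
Loop ends.
sum(new_list) = 124

Final answer: 124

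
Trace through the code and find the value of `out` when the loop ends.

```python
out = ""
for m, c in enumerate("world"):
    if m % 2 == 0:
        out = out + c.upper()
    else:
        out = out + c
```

Let's trace through this code step by step.

Initialize: out = ''
Entering loop: for m, c in enumerate("world"):
After iteration 1: m = 0, c = 'w', out = 'W'
After iteration 2: m = 1, c = 'o', out = 'Wo'
After iteration 3: m = 2, c = 'r', out = 'WoR'
After iteration 4: m = 3, c = 'l', out = 'WoRl'
After iteration 5: m = 4, c = 'd', out = 'WoRlD'
Loop ends.

Final answer: 'WoRlD'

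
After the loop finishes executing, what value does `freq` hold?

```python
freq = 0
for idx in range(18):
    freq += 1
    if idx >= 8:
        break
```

Let's trace through this code step by step.

Initialize: freq = 0
Entering loop: for idx in range(18):
After iteration 1: idx = 0, freq = 1
After iteration 2: idx = 1, freq = 2
After iteration 3: idx = 2, freq = 3
After iteration 4: idx = 3, freq = 4
After iteration 5: idx = 4, freq = 5
After iteration 6: idx = 5, freq = 6
After iteration 7: idx = 6, freq = 7
After iteration 8: idx = 7, freq = 8
After iteration 9: idx = 8, freq = 9
Loop ends.

Final answer: 9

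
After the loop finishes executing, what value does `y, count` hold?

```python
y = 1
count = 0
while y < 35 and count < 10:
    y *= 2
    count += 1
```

Let's trace through this code step by step.

Initialize: y = 1
Initialize: count = 0
Entering loop: while y < 35 and count < 10:
After iteration 1: y = 2, count = 1
After iteration 2: y = 4, count = 2
After iteration 3: y = 8, count = 3
After iteration 4: y = 16, count = 4
After iteration 5: y = 32, count = 5
After iteration 6: y = 64, count = 6
Loop ends.

Final answer: 64, 6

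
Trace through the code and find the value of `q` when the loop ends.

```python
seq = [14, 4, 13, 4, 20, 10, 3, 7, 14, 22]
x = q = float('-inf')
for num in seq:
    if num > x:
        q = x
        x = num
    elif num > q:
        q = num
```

Let's trace through this code step by step.

Initialize: seq = [14, 4, 13, 4, 20, 10, 3, 7, 14, 22]
Initialize: x = -inf
Initialize: q = -inf
Entering loop: for num in seq:
After iteration 1: num = 14, x = 14, q = -inf
After iteration 2: num = 4, x = 14, q = 4
After iteration 3: num = 13, x = 14, q = 13
After iteration 4: num = 4, x = 14, q = 13
After iteration 5: num = 20, x = 20, q = 14
After iteration 6: num = 10, x = 20, q = 14
After iteration 7: num = 3, x = 20, q = 14
After iteration 8: num = 7, x = 20, q = 14
After iteration 9: num = 14, x = 20, q = 14
After iteration 10: num = 22, x = 22, q = 20
Loop ends.

Final answer: 20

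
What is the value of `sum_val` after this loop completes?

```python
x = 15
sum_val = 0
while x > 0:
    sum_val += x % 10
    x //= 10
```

Let's trace through this code step by step.

Initialize: x = 15
Initialize: sum_val = 0
Entering loop: while x > 0:
After iteration 1: x = 1, sum_val = 5
After iteration 2: x = 0, sum_val = 6
Loop ends.

Final answer: 6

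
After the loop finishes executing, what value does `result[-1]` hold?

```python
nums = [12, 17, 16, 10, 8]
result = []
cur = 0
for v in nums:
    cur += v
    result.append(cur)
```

Let's trace through this code step by step.

Initialize: nums = [12, 17, 16, 10, 8]
Initialize: result = []
Initialize: cur = 0
Entering loop: for v in nums:
After iteration 1: v = 12, result = [12], cur = 12
After iteration 2: v = 17, result = [12, 29], cur = 29
After iteration 3: v = 16, result = [12, 29, 45], cur = 45
After iteration 4: v = 10, result = [12, 29, 45, 55], cur = 55
After iteration 5: v = 8, result = [12, 29, 45, 55, 63], cur = 63
Loop ends.
result[-1] = 63

Final answer: 63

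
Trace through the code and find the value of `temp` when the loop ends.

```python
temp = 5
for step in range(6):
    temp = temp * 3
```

Let's trace through this code step by step.

Initialize: temp = 5
Entering loop: for step in range(6):
After iteration 1: step = 0, temp = 15
After iteration 2: step = 1, temp = 45
After iteration 3: step = 2, temp = 135
After iteration 4: step = 3, temp = 405
After iteration 5: step = 4, temp = 1215
After iteration 6: step = 5, temp = 3645
Loop ends.

Final answer: 3645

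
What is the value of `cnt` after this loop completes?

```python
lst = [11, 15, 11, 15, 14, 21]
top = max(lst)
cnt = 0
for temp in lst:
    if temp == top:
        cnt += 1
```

Let's trace through this code step by step.

Initialize: lst = [11, 15, 11, 15, 14, 21]
Initialize: top = 21
Initialize: cnt = 0
Entering loop: for temp in lst:
After iteration 1: temp = 11, cnt = 0
After iteration 2: temp = 15, cnt = 0
After iteration 3: temp = 11, cnt = 0
After iteration 4: temp = 15, cnt = 0
After iteration 5: temp = 14, cnt = 0
After iteration 6: temp = 21, cnt = 1
Loop ends.

Final answer: 1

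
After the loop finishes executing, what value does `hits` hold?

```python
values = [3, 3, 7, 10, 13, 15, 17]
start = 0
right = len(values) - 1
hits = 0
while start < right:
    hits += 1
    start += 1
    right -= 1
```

Let's trace through this code step by step.

Initialize: values = [3, 3, 7, 10, 13, 15, 17]
Initialize: start = 0
Initialize: right = 6
Initialize: hits = 0
Entering loop: while start < right:
After iteration 1: start = 1, right = 5, hits = 1
After iteration 2: start = 2, right = 4, hits = 2
After iteration 3: start = 3, right = 3, hits = 3
Loop ends.

Final answer: 3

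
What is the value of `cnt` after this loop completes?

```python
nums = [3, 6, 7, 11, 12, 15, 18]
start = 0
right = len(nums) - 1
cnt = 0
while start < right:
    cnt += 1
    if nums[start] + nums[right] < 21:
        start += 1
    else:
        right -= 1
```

Let's trace through this code step by step.

Initialize: nums = [3, 6, 7, 11, 12, 15, 18]
Initialize: start = 0
Initialize: right = 6
Initialize: cnt = 0
Entering loop: while start < right:
After iteration 1: start = 0, right = 5, cnt = 1
After iteration 2: start = 1, right = 5, cnt = 2
After iteration 3: start = 1, right = 4, cnt = 3
After iteration 4: start = 2, right = 4, cnt = 4
After iteration 5: start = 3, right = 4, cnt = 5
After iteration 6: start = 3, right = 3, cnt = 6
Loop ends.

Final answer: 6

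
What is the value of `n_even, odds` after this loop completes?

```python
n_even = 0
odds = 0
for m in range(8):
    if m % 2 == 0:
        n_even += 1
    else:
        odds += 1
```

Let's trace through this code step by step.

Initialize: n_even = 0
Initialize: odds = 0
Entering loop: for m in range(8):
After iteration 1: m = 0, n_even = 1, odds = 0
After iteration 2: m = 1, n_even = 1, odds = 1
After iteration 3: m = 2, n_even = 2, odds = 1
After iteration 4: m = 3, n_even = 2, odds = 2
After iteration 5: m = 4, n_even = 3, odds = 2
After iteration 6: m = 5, n_even = 3, odds = 3
After iteration 7: m = 6, n_even = 4, odds = 3
After iteration 8: m = 7, n_even = 4, odds = 4
Loop ends.

Final answer: 4, 4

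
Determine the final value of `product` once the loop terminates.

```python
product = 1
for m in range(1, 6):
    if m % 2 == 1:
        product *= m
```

Let's trace through this code step by step.

Initialize: product = 1
Entering loop: for m in range(1, 6):
After iteration 1: m = 1, product = 1
After iteration 2: m = 2, product = 1
After iteration 3: m = 3, product = 3
After iteration 4: m = 4, product = 3
After iteration 5: m = 5, product = 15
Loop ends.

Final answer: 15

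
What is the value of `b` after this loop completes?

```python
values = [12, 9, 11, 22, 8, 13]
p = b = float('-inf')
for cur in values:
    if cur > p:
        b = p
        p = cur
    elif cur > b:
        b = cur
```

Let's trace through this code step by step.

Initialize: values = [12, 9, 11, 22, 8, 13]
Initialize: p = -inf
Initialize: b = -inf
Entering loop: for cur in values:
After iteration 1: cur = 12, p = 12, b = -inf
After iteration 2: cur = 9, p = 12, b = 9
After iteration 3: cur = 11, p = 12, b = 11
After iteration 4: cur = 22, p = 22, b = 12
After iteration 5: cur = 8, p = 22, b = 12
After iteration 6: cur = 13, p = 22, b = 13
Loop ends.

Final answer: 13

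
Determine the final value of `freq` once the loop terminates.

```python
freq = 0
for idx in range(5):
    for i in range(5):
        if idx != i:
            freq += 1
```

Let's trace through this code step by step.

Initialize: freq = 0
Entering loop: for idx in range(5):
After iteration 1: idx = 0, freq = 4
After iteration 2: idx = 1, freq = 8
After iteration 3: idx = 2, freq = 12
After iteration 4: idx = 3, freq = 16
After iteration 5: idx = 4, freq = 20
Loop ends.

Final answer: 20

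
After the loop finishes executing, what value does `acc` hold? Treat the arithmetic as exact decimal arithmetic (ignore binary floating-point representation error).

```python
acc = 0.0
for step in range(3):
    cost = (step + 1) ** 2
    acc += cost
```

Let's trace through this code step by step.

Initialize: acc = 0.0
Entering loop: for step in range(3):
After iteration 1: step = 0, acc = 1.0, cost = 1
After iteration 2: step = 1, acc = 5.0, cost = 4
After iteration 3: step = 2, acc = 14.0, cost = 9
Loop ends.

Final answer: 14.0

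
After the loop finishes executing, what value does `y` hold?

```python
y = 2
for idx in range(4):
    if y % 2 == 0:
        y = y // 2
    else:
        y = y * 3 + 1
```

Let's trace through this code step by step.

Initialize: y = 2
Entering loop: for idx in range(4):
After iteration 1: idx = 0, y = 1
After iteration 2: idx = 1, y = 4
After iteration 3: idx = 2, y = 2
After iteration 4: idx = 3, y = 1
Loop ends.

Final answer: 1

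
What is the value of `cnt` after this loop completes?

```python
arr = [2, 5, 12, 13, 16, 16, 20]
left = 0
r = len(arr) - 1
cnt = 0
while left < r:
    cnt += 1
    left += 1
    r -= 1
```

Let's trace through this code step by step.

Initialize: arr = [2, 5, 12, 13, 16, 16, 20]
Initialize: left = 0
Initialize: r = 6
Initialize: cnt = 0
Entering loop: while left < r:
After iteration 1: left = 1, r = 5, cnt = 1
After iteration 2: left = 2, r = 4, cnt = 2
After iteration 3: left = 3, r = 3, cnt = 3
Loop ends.

Final answer: 3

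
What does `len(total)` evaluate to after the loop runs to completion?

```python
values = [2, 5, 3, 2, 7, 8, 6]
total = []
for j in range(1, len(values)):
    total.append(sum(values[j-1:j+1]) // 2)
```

Let's trace through this code step by step.

Initialize: values = [2, 5, 3, 2, 7, 8, 6]
Initialize: total = []
Entering loop: for j in range(1, len(values)):
After iteration 1: j = 1, total = [3]
After iteration 2: j = 2, total = [3, 4]
After iteration 3: j = 3, total = [3, 4, 2]
After iteration 4: j = 4, total = [3, 4, 2, 4]
After iteration 5: j = 5, total = [3, 4, 2, 4, 7]
After iteration 6: j = 6, total = [3, 4, 2, 4, 7, 7]
Loop ends.
len(total) = 6

Final answer: 6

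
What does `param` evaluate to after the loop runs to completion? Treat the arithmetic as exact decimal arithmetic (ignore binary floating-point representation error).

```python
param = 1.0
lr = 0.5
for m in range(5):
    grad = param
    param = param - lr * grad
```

Let's trace through this code step by step.

Initialize: param = 1.0
Initialize: lr = 0.5
Entering loop: for m in range(5):
After iteration 1: m = 0, param = 0.5, grad = 1.0
After iteration 2: m = 1, param = 0.25, grad = 0.5
After iteration 3: m = 2, param = 0.125, grad = 0.25
After iteration 4: m = 3, param = 0.0625, grad = 0.125
After iteration 5: m = 4, param = 0.03125, grad = 0.0625
Loop ends.

Final answer: 0.03125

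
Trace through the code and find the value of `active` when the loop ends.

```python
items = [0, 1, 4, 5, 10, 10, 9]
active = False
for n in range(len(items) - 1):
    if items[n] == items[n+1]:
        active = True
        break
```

Let's trace through this code step by step.

Initialize: items = [0, 1, 4, 5, 10, 10, 9]
Initialize: active = False
Entering loop: for n in range(len(items) - 1):
After iteration 1: n = 0, active = False
After iteration 2: n = 1, active = False
After iteration 3: n = 2, active = False
After iteration 4: n = 3, active = False
After iteration 5: n = 4, active = True
Loop ends.

Final answer: True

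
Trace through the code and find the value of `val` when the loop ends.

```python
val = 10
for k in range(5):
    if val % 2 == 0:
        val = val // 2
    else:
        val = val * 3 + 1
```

Let's trace through this code step by step.

Initialize: val = 10
Entering loop: for k in range(5):
After iteration 1: k = 0, val = 5
After iteration 2: k = 1, val = 16
After iteration 3: k = 2, val = 8
After iteration 4: k = 3, val = 4
After iteration 5: k = 4, val = 2
Loop ends.

Final answer: 2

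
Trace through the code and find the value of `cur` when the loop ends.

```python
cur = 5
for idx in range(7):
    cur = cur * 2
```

Let's trace through this code step by step.

Initialize: cur = 5
Entering loop: for idx in range(7):
After iteration 1: idx = 0, cur = 10
After iteration 2: idx = 1, cur = 20
After iteration 3: idx = 2, cur = 40
After iteration 4: idx = 3, cur = 80
After iteration 5: idx = 4, cur = 160
After iteration 6: idx = 5, cur = 320
After iteration 7: idx = 6, cur = 640
Loop ends.

Final answer: 640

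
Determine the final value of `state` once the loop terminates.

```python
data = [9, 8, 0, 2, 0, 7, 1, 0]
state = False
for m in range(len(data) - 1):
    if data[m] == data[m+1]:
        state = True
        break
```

Let's trace through this code step by step.

Initialize: data = [9, 8, 0, 2, 0, 7, 1, 0]
Initialize: state = False
Entering loop: for m in range(len(data) - 1):
After iteration 1: m = 0, state = False
After iteration 2: m = 1, state = False
After iteration 3: m = 2, state = False
After iteration 4: m = 3, state = False
After iteration 5: m = 4, state = False
After iteration 6: m = 5, state = False
After iteration 7: m = 6, state = False
Loop ends.

Final answer: False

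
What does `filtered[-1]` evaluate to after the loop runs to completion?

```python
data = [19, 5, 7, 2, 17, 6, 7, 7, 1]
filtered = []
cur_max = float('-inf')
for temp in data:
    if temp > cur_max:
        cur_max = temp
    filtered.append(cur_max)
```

Let's trace through this code step by step.

Initialize: data = [19, 5, 7, 2, 17, 6, 7, 7, 1]
Initialize: filtered = []
Initialize: cur_max = -inf
Entering loop: for temp in data:
After iteration 1: temp = 19, filtered = [19], cur_max = 19
After iteration 2: temp = 5, filtered = [19, 19], cur_max = 19
After iteration 3: temp = 7, filtered = [19, 19, 19], cur_max = 19
After iteration 4: temp = 2, filtered = [19, 19, 19, 19], cur_max = 19
After iteration 5: temp = 17, filtered = [19, 19, 19, 19, 19], cur_max = 19
After iteration 6: temp = 6, filtered = [19, 19, 19, 19, 19, 19], cur_max = 19
After iteration 7: temp = 7, filtered = [19, 19, 19, 19, 19, 19, 19], cur_max = 19
After iteration 8: temp = 7, filtered = [19, 19, 19, 19, 19, 19, 19, 19], cur_max = 19
After iteration 9: temp = 1, filtered = [19, 19, 19, 19, 19, 19, 19, 19, 19], cur_max = 19
Loop ends.
filtered[-1] = 19

Final answer: 19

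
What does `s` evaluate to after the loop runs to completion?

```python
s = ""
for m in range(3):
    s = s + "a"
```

Let's trace through this code step by step.

Initialize: s = ''
Entering loop: for m in range(3):
After iteration 1: m = 0, s = 'a'
After iteration 2: m = 1, s = 'aa'
After iteration 3: m = 2, s = 'aaa'
Loop ends.

Final answer: 'aaa'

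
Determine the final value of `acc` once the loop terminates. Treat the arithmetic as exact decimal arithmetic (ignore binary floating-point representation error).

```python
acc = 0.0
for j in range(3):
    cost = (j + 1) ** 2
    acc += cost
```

Let's trace through this code step by step.

Initialize: acc = 0.0
Entering loop: for j in range(3):
After iteration 1: j = 0, acc = 1.0, cost = 1
After iteration 2: j = 1, acc = 5.0, cost = 4
After iteration 3: j = 2, acc = 14.0, cost = 9
Loop ends.

Final answer: 14.0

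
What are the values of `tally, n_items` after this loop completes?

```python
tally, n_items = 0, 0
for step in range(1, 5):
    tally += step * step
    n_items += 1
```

Let's trace through this code step by step.

Initialize: tally = 0
Initialize: n_items = 0
Entering loop: for step in range(1, 5):
After iteration 1: step = 1, tally = 1, n_items = 1
After iteration 2: step = 2, tally = 5, n_items = 2
After iteration 3: step = 3, tally = 14, n_items = 3
After iteration 4: step = 4, tally = 30, n_items = 4
Loop ends.

Final answer: 30, 4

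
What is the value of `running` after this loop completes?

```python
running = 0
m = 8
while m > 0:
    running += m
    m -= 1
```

Let's trace through this code step by step.

Initialize: running = 0
Initialize: m = 8
Entering loop: while m > 0:
After iteration 1: running = 8, m = 7
After iteration 2: running = 15, m = 6
After iteration 3: running = 21, m = 5
After iteration 4: running = 26, m = 4
After iteration 5: running = 30, m = 3
After iteration 6: running = 33, m = 2
After iteration 7: running = 35, m = 1
After iteration 8: running = 36, m = 0
Loop ends.

Final answer: 36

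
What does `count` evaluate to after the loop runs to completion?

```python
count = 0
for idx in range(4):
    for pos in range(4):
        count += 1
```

Let's trace through this code step by step.

Initialize: count = 0
Entering loop: for idx in range(4):
After iteration 1: idx = 0, count = 4
After iteration 2: idx = 1, count = 8
After iteration 3: idx = 2, count = 12
After iteration 4: idx = 3, count = 16
Loop ends.

Final answer: 16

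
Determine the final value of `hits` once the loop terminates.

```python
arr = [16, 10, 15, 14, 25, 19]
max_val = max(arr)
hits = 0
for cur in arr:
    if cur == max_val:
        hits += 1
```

Let's trace through this code step by step.

Initialize: arr = [16, 10, 15, 14, 25, 19]
Initialize: max_val = 25
Initialize: hits = 0
Entering loop: for cur in arr:
After iteration 1: cur = 16, hits = 0
After iteration 2: cur = 10, hits = 0
After iteration 3: cur = 15, hits = 0
After iteration 4: cur = 14, hits = 0
After iteration 5: cur = 25, hits = 1
After iteration 6: cur = 19, hits = 1
Loop ends.

Final answer: 1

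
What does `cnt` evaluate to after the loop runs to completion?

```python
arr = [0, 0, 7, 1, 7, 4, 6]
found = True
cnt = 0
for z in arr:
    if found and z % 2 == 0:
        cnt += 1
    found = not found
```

Let's trace through this code step by step.

Initialize: arr = [0, 0, 7, 1, 7, 4, 6]
Initialize: found = True
Initialize: cnt = 0
Entering loop: for z in arr:
After iteration 1: z = 0, found = False, cnt = 1
After iteration 2: z = 0, found = True, cnt = 1
After iteration 3: z = 7, found = False, cnt = 1
After iteration 4: z = 1, found = True, cnt = 1
After iteration 5: z = 7, found = False, cnt = 1
After iteration 6: z = 4, found = True, cnt = 1
After iteration 7: z = 6, found = False, cnt = 2
Loop ends.

Final answer: 2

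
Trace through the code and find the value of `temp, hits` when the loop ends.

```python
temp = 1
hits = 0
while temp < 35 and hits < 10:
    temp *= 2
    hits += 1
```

Let's trace through this code step by step.

Initialize: temp = 1
Initialize: hits = 0
Entering loop: while temp < 35 and hits < 10:
After iteration 1: temp = 2, hits = 1
After iteration 2: temp = 4, hits = 2
After iteration 3: temp = 8, hits = 3
After iteration 4: temp = 16, hits = 4
After iteration 5: temp = 32, hits = 5
After iteration 6: temp = 64, hits = 6
Loop ends.

Final answer: 64, 6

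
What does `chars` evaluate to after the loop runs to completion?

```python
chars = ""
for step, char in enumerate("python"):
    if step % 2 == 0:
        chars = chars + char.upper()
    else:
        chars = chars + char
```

Let's trace through this code step by step.

Initialize: chars = ''
Entering loop: for step, char in enumerate("python"):
After iteration 1: step = 0, char = 'p', chars = 'P'
After iteration 2: step = 1, char = 'y', chars = 'Py'
After iteration 3: step = 2, char = 't', chars = 'PyT'
After iteration 4: step = 3, char = 'h', chars = 'PyTh'
After iteration 5: step = 4, char = 'o', chars = 'PyThO'
After iteration 6: step = 5, char = 'n', chars = 'PyThOn'
Loop ends.

Final answer: 'PyThOn'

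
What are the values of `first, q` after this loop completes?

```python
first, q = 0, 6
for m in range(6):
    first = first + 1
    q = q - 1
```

Let's trace through this code step by step.

Initialize: first = 0
Initialize: q = 6
Entering loop: for m in range(6):
After iteration 1: m = 0, first = 1, q = 5
After iteration 2: m = 1, first = 2, q = 4
After iteration 3: m = 2, first = 3, q = 3
After iteration 4: m = 3, first = 4, q = 2
After iteration 5: m = 4, first = 5, q = 1
After iteration 6: m = 5, first = 6, q = 0
Loop ends.

Final answer: 6, 0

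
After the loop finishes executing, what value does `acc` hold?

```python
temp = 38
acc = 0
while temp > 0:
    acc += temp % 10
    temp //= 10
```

Let's trace through this code step by step.

Initialize: temp = 38
Initialize: acc = 0
Entering loop: while temp > 0:
After iteration 1: temp = 3, acc = 8
After iteration 2: temp = 0, acc = 11
Loop ends.

Final answer: 11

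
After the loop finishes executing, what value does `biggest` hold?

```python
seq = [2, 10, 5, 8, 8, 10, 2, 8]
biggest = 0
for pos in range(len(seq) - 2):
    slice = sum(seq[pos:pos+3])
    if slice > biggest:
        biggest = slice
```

Let's trace through this code step by step.

Initialize: seq = [2, 10, 5, 8, 8, 10, 2, 8]
Initialize: biggest = 0
Entering loop: for pos in range(len(seq) - 2):
After iteration 1: pos = 0, biggest = 17, slice = 17
After iteration 2: pos = 1, biggest = 23, slice = 23
After iteration 3: pos = 2, biggest = 23, slice = 21
After iteration 4: pos = 3, biggest = 26, slice = 26
After iteration 5: pos = 4, biggest = 26, slice = 20
After iteration 6: pos = 5, biggest = 26, slice = 20
Loop ends.

Final answer: 26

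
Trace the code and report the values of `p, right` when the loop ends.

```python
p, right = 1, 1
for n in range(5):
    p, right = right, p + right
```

Let's trace through this code step by step.

Initialize: p = 1
Initialize: right = 1
Entering loop: for n in range(5):
After iteration 1: n = 0, p = 1, right = 2
After iteration 2: n = 1, p = 2, right = 3
After iteration 3: n = 2, p = 3, right = 5
After iteration 4: n = 3, p = 5, right = 8
After iteration 5: n = 4, p = 8, right = 13
Loop ends.

Final answer: 8, 13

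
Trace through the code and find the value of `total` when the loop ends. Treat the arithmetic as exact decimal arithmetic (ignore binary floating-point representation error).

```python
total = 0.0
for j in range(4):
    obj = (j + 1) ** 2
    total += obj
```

Let's trace through this code step by step.

Initialize: total = 0.0
Entering loop: for j in range(4):
After iteration 1: j = 0, total = 1.0, obj = 1
After iteration 2: j = 1, total = 5.0, obj = 4
After iteration 3: j = 2, total = 14.0, obj = 9
After iteration 4: j = 3, total = 30.0, obj = 16
Loop ends.

Final answer: 30.0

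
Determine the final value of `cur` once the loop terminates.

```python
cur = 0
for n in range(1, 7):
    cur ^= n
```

Let's trace through this code step by step.

Initialize: cur = 0
Entering loop: for n in range(1, 7):
After iteration 1: n = 1, cur = 1
After iteration 2: n = 2, cur = 3
After iteration 3: n = 3, cur = 0
After iteration 4: n = 4, cur = 4
After iteration 5: n = 5, cur = 1
After iteration 6: n = 6, cur = 7
Loop ends.

Final answer: 7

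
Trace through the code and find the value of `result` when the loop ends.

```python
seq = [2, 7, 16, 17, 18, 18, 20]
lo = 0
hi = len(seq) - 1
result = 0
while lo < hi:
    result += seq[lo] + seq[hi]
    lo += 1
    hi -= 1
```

Let's trace through this code step by step.

Initialize: seq = [2, 7, 16, 17, 18, 18, 20]
Initialize: lo = 0
Initialize: hi = 6
Initialize: result = 0
Entering loop: while lo < hi:
After iteration 1: lo = 1, hi = 5, result = 22
After iteration 2: lo = 2, hi = 4, result = 47
After iteration 3: lo = 3, hi = 3, result = 81
Loop ends.

Final answer: 81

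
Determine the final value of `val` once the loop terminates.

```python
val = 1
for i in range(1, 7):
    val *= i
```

Let's trace through this code step by step.

Initialize: val = 1
Entering loop: for i in range(1, 7):
After iteration 1: i = 1, val = 1
After iteration 2: i = 2, val = 2
After iteration 3: i = 3, val = 6
After iteration 4: i = 4, val = 24
After iteration 5: i = 5, val = 120
After iteration 6: i = 6, val = 720
Loop ends.

Final answer: 720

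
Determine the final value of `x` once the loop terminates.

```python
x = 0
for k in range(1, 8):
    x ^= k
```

Let's trace through this code step by step.

Initialize: x = 0
Entering loop: for k in range(1, 8):
After iteration 1: k = 1, x = 1
After iteration 2: k = 2, x = 3
After iteration 3: k = 3, x = 0
After iteration 4: k = 4, x = 4
After iteration 5: k = 5, x = 1
After iteration 6: k = 6, x = 7
After iteration 7: k = 7, x = 0
Loop ends.

Final answer: 0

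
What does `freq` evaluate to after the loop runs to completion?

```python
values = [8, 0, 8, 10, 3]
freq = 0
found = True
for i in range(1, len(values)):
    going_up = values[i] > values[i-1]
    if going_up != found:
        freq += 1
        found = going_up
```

Let's trace through this code step by step.

Initialize: values = [8, 0, 8, 10, 3]
Initialize: freq = 0
Initialize: found = True
Entering loop: for i in range(1, len(values)):
After iteration 1: i = 1, freq = 1, found = False, going_up = False
After iteration 2: i = 2, freq = 2, found = True, going_up = True
After iteration 3: i = 3, freq = 2, found = True, going_up = True
After iteration 4: i = 4, freq = 3, found = False, going_up = False
Loop ends.

Final answer: 3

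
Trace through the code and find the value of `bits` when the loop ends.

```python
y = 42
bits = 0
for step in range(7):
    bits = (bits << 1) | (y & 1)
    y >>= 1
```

Let's trace through this code step by step.

Initialize: y = 42
Initialize: bits = 0
Entering loop: for step in range(7):
After iteration 1: step = 0, y = 21, bits = 0
After iteration 2: step = 1, y = 10, bits = 1
After iteration 3: step = 2, y = 5, bits = 2
After iteration 4: step = 3, y = 2, bits = 5
After iteration 5: step = 4, y = 1, bits = 10
After iteration 6: step = 5, y = 0, bits = 21
After iteration 7: step = 6, y = 0, bits = 42
Loop ends.

Final answer: 42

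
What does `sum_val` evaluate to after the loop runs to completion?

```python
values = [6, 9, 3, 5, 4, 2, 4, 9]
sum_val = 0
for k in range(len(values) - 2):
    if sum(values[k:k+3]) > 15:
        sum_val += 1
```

Let's trace through this code step by step.

Initialize: values = [6, 9, 3, 5, 4, 2, 4, 9]
Initialize: sum_val = 0
Entering loop: for k in range(len(values) - 2):
After iteration 1: k = 0, sum_val = 1
After iteration 2: k = 1, sum_val = 2
After iteration 3: k = 2, sum_val = 2
After iteration 4: k = 3, sum_val = 2
After iteration 5: k = 4, sum_val = 2
After iteration 6: k = 5, sum_val = 2
Loop ends.

Final answer: 2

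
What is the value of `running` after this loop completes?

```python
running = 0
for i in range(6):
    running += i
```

Let's trace through this code step by step.

Initialize: running = 0
Entering loop: for i in range(6):
After iteration 1: i = 0, running = 0
After iteration 2: i = 1, running = 1
After iteration 3: i = 2, running = 3
After iteration 4: i = 3, running = 6
After iteration 5: i = 4, running = 10
After iteration 6: i = 5, running = 15
Loop ends.

Final answer: 15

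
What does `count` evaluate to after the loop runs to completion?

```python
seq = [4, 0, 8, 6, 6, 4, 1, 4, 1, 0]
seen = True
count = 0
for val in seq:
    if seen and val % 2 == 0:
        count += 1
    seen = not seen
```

Let's trace through this code step by step.

Initialize: seq = [4, 0, 8, 6, 6, 4, 1, 4, 1, 0]
Initialize: seen = True
Initialize: count = 0
Entering loop: for val in seq:
After iteration 1: val = 4, seen = False, count = 1
After iteration 2: val = 0, seen = True, count = 1
After iteration 3: val = 8, seen = False, count = 2
After iteration 4: val = 6, seen = True, count = 2
After iteration 5: val = 6, seen = False, count = 3
After iteration 6: val = 4, seen = True, count = 3
After iteration 7: val = 1, seen = False, count = 3
After iteration 8: val = 4, seen = True, count = 3
After iteration 9: val = 1, seen = False, count = 3
After iteration 10: val = 0, seen = True, count = 3
Loop ends.

Final answer: 3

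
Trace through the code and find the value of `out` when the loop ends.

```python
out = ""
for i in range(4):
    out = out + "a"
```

Let's trace through this code step by step.

Initialize: out = ''
Entering loop: for i in range(4):
After iteration 1: i = 0, out = 'a'
After iteration 2: i = 1, out = 'aa'
After iteration 3: i = 2, out = 'aaa'
After iteration 4: i = 3, out = 'aaaa'
Loop ends.

Final answer: 'aaaa'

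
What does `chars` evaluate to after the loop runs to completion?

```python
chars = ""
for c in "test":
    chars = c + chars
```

Let's trace through this code step by step.

Initialize: chars = ''
Entering loop: for c in "test":
After iteration 1: c = 't', chars = 't'
After iteration 2: c = 'e', chars = 'et'
After iteration 3: c = 's', chars = 'set'
After iteration 4: c = 't', chars = 'tset'
Loop ends.

Final answer: 'tset'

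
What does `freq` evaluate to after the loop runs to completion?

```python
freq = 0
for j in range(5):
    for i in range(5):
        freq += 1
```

Let's trace through this code step by step.

Initialize: freq = 0
Entering loop: for j in range(5):
After iteration 1: j = 0, freq = 5
After iteration 2: j = 1, freq = 10
After iteration 3: j = 2, freq = 15
After iteration 4: j = 3, freq = 20
After iteration 5: j = 4, freq = 25
Loop ends.

Final answer: 25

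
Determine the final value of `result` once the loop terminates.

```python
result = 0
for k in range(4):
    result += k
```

Let's trace through this code step by step.

Initialize: result = 0
Entering loop: for k in range(4):
After iteration 1: k = 0, result = 0
After iteration 2: k = 1, result = 1
After iteration 3: k = 2, result = 3
After iteration 4: k = 3, result = 6
Loop ends.

Final answer: 6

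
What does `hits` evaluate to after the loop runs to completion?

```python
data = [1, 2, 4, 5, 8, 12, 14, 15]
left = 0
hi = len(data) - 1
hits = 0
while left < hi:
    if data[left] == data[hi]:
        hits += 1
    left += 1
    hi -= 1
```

Let's trace through this code step by step.

Initialize: data = [1, 2, 4, 5, 8, 12, 14, 15]
Initialize: left = 0
Initialize: hi = 7
Initialize: hits = 0
Entering loop: while left < hi:
After iteration 1: left = 1, hi = 6, hits = 0
After iteration 2: left = 2, hi = 5, hits = 0
After iteration 3: left = 3, hi = 4, hits = 0
After iteration 4: left = 4, hi = 3, hits = 0
Loop ends.

Final answer: 0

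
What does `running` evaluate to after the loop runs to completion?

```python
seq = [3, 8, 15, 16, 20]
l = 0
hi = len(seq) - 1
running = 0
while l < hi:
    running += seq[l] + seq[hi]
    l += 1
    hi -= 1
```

Let's trace through this code step by step.

Initialize: seq = [3, 8, 15, 16, 20]
Initialize: l = 0
Initialize: hi = 4
Initialize: running = 0
Entering loop: while l < hi:
After iteration 1: l = 1, hi = 3, running = 23
After iteration 2: l = 2, hi = 2, running = 47
Loop ends.

Final answer: 47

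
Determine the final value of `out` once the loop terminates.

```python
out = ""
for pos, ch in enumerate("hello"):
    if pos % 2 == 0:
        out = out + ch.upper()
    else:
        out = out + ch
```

Let's trace through this code step by step.

Initialize: out = ''
Entering loop: for pos, ch in enumerate("hello"):
After iteration 1: pos = 0, ch = 'h', out = 'H'
After iteration 2: pos = 1, ch = 'e', out = 'He'
After iteration 3: pos = 2, ch = 'l', out = 'HeL'
After iteration 4: pos = 3, ch = 'l', out = 'HeLl'
After iteration 5: pos = 4, ch = 'o', out = 'HeLlO'
Loop ends.

Final answer: 'HeLlO'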